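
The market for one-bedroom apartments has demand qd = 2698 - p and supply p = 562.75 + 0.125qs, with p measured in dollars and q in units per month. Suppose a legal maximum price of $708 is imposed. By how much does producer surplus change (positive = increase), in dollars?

-140760

Rearranging supply gives qs = 8p - 4502. Setting quantity demanded equal to quantity supplied, 2698 - p = 8p - 4502, gives p* = 800 and q* = 1898.
Since 708 < 800, the ceiling is binding.
At p = 708: qd = 2698 - 708 = 1990 and qs = 8·708 - 4502 = 1162.
Producer surplus without the control is ½ · (800 - 562.75) · 1898 = 225150.25.
With the ceiling, producers sell 1162 units at 708, so PS = ½ · (708 - 562.75) · 1162 = 84390.25.
Change in producer surplus = 84390.25 - 225150.25 = -140760.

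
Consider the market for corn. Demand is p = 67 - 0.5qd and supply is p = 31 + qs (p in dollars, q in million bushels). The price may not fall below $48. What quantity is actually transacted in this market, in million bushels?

24

Rearranging demand gives qd = 134 - 2p; rearranging supply gives qs = p - 31. Setting quantity demanded equal to quantity supplied, 134 - 2p = p - 31, gives p* = 55 and q* = 24.
The floor of 48 is below the equilibrium price 55, so it is not binding; the market clears at p* = 55, q* = 24.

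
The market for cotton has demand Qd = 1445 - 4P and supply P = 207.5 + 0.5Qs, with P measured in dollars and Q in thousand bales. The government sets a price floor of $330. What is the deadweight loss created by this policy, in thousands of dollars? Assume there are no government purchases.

Rearranging supply gives Qs = 2P - 415. In a free market, 1445 - 4P = 2P - 415 gives the equilibrium P* = 310, Q* = 205.
Since 330 > 310, the floor is binding.
At P = 330: Qd = 1445 - 4·330 = 125 and Qs = 2·330 - 415 = 245.
Quantity traded falls to 125. At Q = 125 the demand price is (1445 - 125)/4 = 330 and the supply price is (415 + 125)/2 = 270.
Deadweight loss = ½ · (330 - 270) · (205 - 125) = ½ · 60 · 80 = 2400.

2400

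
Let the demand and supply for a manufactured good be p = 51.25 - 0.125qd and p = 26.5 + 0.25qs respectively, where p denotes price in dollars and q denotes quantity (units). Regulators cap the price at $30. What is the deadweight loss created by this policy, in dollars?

507

Rearranging demand gives qd = 410 - 8p; rearranging supply gives qs = 4p - 106. Setting quantity demanded equal to quantity supplied, 410 - 8p = 4p - 106, gives p* = 43 and q* = 66.
The ceiling of 30 is below the equilibrium price 43, so it binds.
At p = 30: qd = 410 - 8·30 = 170 and qs = 4·30 - 106 = 14.
Quantity traded falls to 14. At q = 14 the demand price is (410 - 14)/8 = 49.5 and the supply price is (106 + 14)/4 = 30.
Deadweight loss = ½ · (49.5 - 30) · (66 - 14) = ½ · 19.5 · 52 = 507.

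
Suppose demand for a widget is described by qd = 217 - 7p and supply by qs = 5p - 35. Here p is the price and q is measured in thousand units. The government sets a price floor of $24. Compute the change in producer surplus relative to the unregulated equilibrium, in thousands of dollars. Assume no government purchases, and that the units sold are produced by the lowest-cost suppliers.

Setting quantity demanded equal to quantity supplied, 217 - 7p = 5p - 35, gives p* = 21 and q* = 70.
Since 24 > 21, the floor is binding.
At p = 24: qd = 217 - 7·24 = 49 and qs = 5·24 - 35 = 85.
Producer surplus without the control is ½ · (21 - 7) · 70 = 490.
With the floor, 49 units are sold at 24. The supply price at q = 49 is 16.8, so PS = ½ · [(24 - 7) + (24 - 16.8)] · 49 = 592.9.
Change in producer surplus = 592.9 - 490 = 102.9.

102.9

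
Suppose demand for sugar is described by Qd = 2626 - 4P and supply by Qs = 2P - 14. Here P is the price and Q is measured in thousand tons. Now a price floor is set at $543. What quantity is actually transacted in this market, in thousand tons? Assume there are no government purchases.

In a free market, 2626 - 4P = 2P - 14 gives the equilibrium P* = 440, Q* = 866.
Because the floor (543) lies above the market-clearing price, it is binding.
At P = 543: Qd = 2626 - 4·543 = 454 and Qs = 2·543 - 14 = 1072.
The quantity actually transacted is the short side, demand: 454.

454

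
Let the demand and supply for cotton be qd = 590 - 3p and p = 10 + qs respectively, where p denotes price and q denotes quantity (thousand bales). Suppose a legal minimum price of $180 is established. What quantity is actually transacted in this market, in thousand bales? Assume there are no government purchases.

Rearranging supply gives qs = p - 10. Equilibrium: 590 - 3p = p - 10, so 600 = 4p and p* = 150, q* = 140.
Because the floor (180) lies above the market-clearing price, it is binding.
At p = 180: qd = 590 - 3·180 = 50 and qs = 180 - 10 = 170.
The quantity actually transacted is the short side, demand: 50.

50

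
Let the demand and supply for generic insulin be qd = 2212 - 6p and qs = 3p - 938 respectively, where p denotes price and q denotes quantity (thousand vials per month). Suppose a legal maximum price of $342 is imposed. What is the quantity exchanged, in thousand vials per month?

88

Without the control the market clears where 2212 - 6p = 3p - 938, i.e. p* = 350 and q* = 112.
Since 342 < 350, the ceiling is binding.
At p = 342: qd = 2212 - 6·342 = 160 and qs = 3·342 - 938 = 88.
The quantity actually transacted is the short side, supply: 88.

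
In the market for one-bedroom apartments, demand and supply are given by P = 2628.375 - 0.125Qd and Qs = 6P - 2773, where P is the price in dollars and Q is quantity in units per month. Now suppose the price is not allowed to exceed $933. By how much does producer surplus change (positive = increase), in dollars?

Rearranging demand gives Qd = 21027 - 8P. Setting quantity demanded equal to quantity supplied, 21027 - 8P = 6P - 2773, gives P* = 1700 and Q* = 7427.
Since 933 < 1700, the ceiling is binding.
At P = 933: Qd = 21027 - 8·933 = 13563 and Qs = 6·933 - 2773 = 2825.
Producer surplus without the control is ½ · (1700 - 2773/6) · 7427 = 55160329/12.
With the ceiling, producers sell 2825 units at 933, so PS = ½ · (933 - 2773/6) · 2825 = 7980625/12.
Change in producer surplus = 7980625/12 - 55160329/12 = -3931642.

-3931642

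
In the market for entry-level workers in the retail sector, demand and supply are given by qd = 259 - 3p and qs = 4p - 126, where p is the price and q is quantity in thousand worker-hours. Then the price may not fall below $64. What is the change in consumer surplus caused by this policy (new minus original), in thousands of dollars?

Setting quantity demanded equal to quantity supplied, 259 - 3p = 4p - 126, gives p* = 55 and q* = 94.
Because the floor (64) lies above the market-clearing price, it is binding.
At p = 64: qd = 259 - 3·64 = 67 and qs = 4·64 - 126 = 130.
Consumer surplus without the control is ½ · (259/3 - 55) · 94 = 4418/3.
With the floor, consumers buy 67 units at 64, so CS = ½ · (259/3 - 64) · 67 = 4489/6.
Change in consumer surplus = 4489/6 - 4418/3 = -724.5.

-724.5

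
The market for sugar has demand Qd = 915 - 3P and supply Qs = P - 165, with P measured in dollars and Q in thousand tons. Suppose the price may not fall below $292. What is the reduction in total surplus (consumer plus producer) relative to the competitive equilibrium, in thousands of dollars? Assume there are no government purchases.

2904

Without the control the market clears where 915 - 3P = P - 165, i.e. P* = 270 and Q* = 105.
Since 292 > 270, the floor is binding.
At P = 292: Qd = 915 - 3·292 = 39 and Qs = 292 - 165 = 127.
Quantity traded falls to 39. At Q = 39 the demand price is (915 - 39)/3 = 292 and the supply price is 165 + 39 = 204.
Deadweight loss = ½ · (292 - 204) · (105 - 39) = ½ · 88 · 66 = 2904.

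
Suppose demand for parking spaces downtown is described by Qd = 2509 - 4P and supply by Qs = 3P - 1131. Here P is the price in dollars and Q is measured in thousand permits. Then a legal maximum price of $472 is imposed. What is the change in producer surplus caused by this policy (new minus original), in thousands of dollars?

-17136

Equilibrium: 2509 - 4P = 3P - 1131, so 3640 = 7P and P* = 520, Q* = 429.
Since 472 < 520, the ceiling is binding.
At P = 472: Qd = 2509 - 4·472 = 621 and Qs = 3·472 - 1131 = 285.
Producer surplus without the control is ½ · (520 - 377) · 429 = 30673.5.
With the ceiling, producers sell 285 units at 472, so PS = ½ · (472 - 377) · 285 = 13537.5.
Change in producer surplus = 13537.5 - 30673.5 = -17136.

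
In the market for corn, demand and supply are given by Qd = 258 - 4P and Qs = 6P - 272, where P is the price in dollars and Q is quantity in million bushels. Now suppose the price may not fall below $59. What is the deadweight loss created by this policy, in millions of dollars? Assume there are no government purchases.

120

In a free market, 258 - 4P = 6P - 272 gives the equilibrium P* = 53, Q* = 46.
The floor of 59 is above the equilibrium price 53, so it binds.
At P = 59: Qd = 258 - 4·59 = 22 and Qs = 6·59 - 272 = 82.
Quantity traded falls to 22. At Q = 22 the demand price is (258 - 22)/4 = 59 and the supply price is (272 + 22)/6 = 49.
Deadweight loss = ½ · (59 - 49) · (46 - 22) = ½ · 10 · 24 = 120.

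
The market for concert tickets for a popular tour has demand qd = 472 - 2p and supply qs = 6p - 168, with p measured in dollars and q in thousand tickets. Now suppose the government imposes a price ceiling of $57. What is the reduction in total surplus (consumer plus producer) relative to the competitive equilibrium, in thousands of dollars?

Equilibrium: 472 - 2p = 6p - 168, so 640 = 8p and p* = 80, q* = 312.
The ceiling of 57 is below the equilibrium price 80, so it binds.
At p = 57: qd = 472 - 2·57 = 358 and qs = 6·57 - 168 = 174.
Quantity traded falls to 174. At q = 174 the demand price is (472 - 174)/2 = 149 and the supply price is (168 + 174)/6 = 57.
Deadweight loss = ½ · (149 - 57) · (312 - 174) = ½ · 92 · 138 = 6348.

6348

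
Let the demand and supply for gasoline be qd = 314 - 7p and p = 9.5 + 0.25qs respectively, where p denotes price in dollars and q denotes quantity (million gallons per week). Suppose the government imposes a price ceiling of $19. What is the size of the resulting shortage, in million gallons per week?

143

Rearranging supply gives qs = 4p - 38. Without the control the market clears where 314 - 7p = 4p - 38, i.e. p* = 32 and q* = 90.
Because the ceiling (19) lies below the market-clearing price, it is binding.
At p = 19: qd = 314 - 7·19 = 181 and qs = 4·19 - 38 = 38.
Shortage = qd - qs = 181 - 38 = 143.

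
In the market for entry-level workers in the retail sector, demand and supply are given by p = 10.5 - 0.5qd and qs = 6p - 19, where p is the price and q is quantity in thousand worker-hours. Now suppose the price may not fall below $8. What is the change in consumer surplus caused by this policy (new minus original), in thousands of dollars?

Rearranging demand gives qd = 21 - 2p. Without the control the market clears where 21 - 2p = 6p - 19, i.e. p* = 5 and q* = 11.
The floor of 8 is above the equilibrium price 5, so it binds.
At p = 8: qd = 21 - 2·8 = 5 and qs = 6·8 - 19 = 29.
Consumer surplus without the control is ½ · (10.5 - 5) · 11 = 30.25.
With the floor, consumers buy 5 units at 8, so CS = ½ · (10.5 - 8) · 5 = 6.25.
Change in consumer surplus = 6.25 - 30.25 = -24.

-24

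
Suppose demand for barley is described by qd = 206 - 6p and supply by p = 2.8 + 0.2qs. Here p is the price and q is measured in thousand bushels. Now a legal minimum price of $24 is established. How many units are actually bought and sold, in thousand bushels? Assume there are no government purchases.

Rearranging supply gives qs = 5p - 14. Setting quantity demanded equal to quantity supplied, 206 - 6p = 5p - 14, gives p* = 20 and q* = 86.
Because the floor (24) lies above the market-clearing price, it is binding.
At p = 24: qd = 206 - 6·24 = 62 and qs = 5·24 - 14 = 106.
The quantity actually transacted is the short side, demand: 62.

62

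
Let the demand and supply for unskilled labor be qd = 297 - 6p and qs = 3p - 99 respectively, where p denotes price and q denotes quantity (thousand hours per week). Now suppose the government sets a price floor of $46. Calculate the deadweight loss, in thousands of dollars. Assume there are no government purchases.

36

Setting quantity demanded equal to quantity supplied, 297 - 6p = 3p - 99, gives p* = 44 and q* = 33.
Because the floor (46) lies above the market-clearing price, it is binding.
At p = 46: qd = 297 - 6·46 = 21 and qs = 3·46 - 99 = 39.
Quantity traded falls to 21. At q = 21 the demand price is (297 - 21)/6 = 46 and the supply price is (99 + 21)/3 = 40.
Deadweight loss = ½ · (46 - 40) · (33 - 21) = ½ · 6 · 12 = 36.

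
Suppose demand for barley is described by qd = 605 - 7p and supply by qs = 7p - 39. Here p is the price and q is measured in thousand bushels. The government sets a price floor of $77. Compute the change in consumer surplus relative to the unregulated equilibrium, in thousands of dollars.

In a free market, 605 - 7p = 7p - 39 gives the equilibrium p* = 46, q* = 283.
Because the floor (77) lies above the market-clearing price, it is binding.
At p = 77: qd = 605 - 7·77 = 66 and qs = 7·77 - 39 = 500.
Consumer surplus without the control is ½ · (605/7 - 46) · 283 = 80089/14.
With the floor, consumers buy 66 units at 77, so CS = ½ · (605/7 - 77) · 66 = 2178/7.
Change in consumer surplus = 2178/7 - 80089/14 = -5409.5.

-5409.5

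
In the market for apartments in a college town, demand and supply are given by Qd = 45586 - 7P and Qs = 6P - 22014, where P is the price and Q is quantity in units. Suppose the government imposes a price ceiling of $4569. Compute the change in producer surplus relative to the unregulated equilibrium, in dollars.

-4601883

Setting quantity demanded equal to quantity supplied, 45586 - 7P = 6P - 22014, gives P* = 5200 and Q* = 9186.
Because the ceiling (4569) lies below the market-clearing price, it is binding.
At P = 4569: Qd = 45586 - 7·4569 = 13603 and Qs = 6·4569 - 22014 = 5400.
Producer surplus without the control is ½ · (5200 - 3669) · 9186 = 7031883.
With the ceiling, producers sell 5400 units at 4569, so PS = ½ · (4569 - 3669) · 5400 = 2430000.
Change in producer surplus = 2430000 - 7031883 = -4601883.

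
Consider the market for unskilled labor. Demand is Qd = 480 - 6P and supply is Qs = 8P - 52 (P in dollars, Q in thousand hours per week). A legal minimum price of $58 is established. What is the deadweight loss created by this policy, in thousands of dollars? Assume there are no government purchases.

Without the control the market clears where 480 - 6P = 8P - 52, i.e. P* = 38 and Q* = 252.
Since 58 > 38, the floor is binding.
At P = 58: Qd = 480 - 6·58 = 132 and Qs = 8·58 - 52 = 412.
Quantity traded falls to 132. At Q = 132 the demand price is (480 - 132)/6 = 58 and the supply price is (52 + 132)/8 = 23.
Deadweight loss = ½ · (58 - 23) · (252 - 132) = ½ · 35 · 120 = 2100.

2100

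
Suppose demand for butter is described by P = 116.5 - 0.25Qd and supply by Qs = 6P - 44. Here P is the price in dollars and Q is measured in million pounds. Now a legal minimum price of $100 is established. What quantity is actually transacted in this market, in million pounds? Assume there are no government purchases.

Rearranging demand gives Qd = 466 - 4P. Without the control the market clears where 466 - 4P = 6P - 44, i.e. P* = 51 and Q* = 262.
Since 100 > 51, the floor is binding.
At P = 100: Qd = 466 - 4·100 = 66 and Qs = 6·100 - 44 = 556.
The quantity actually transacted is the short side, demand: 66.

66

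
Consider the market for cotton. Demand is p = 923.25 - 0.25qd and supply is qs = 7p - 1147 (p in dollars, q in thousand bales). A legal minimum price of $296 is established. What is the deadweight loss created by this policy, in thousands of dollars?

0

Rearranging demand gives qd = 3693 - 4p. In a free market, 3693 - 4p = 7p - 1147 gives the equilibrium p* = 440, q* = 1933.
Since 296 is below p* = 440, the floor does not bind and the free-market outcome prevails.
Since the control does not bind, no trades are prevented and deadweight loss is zero.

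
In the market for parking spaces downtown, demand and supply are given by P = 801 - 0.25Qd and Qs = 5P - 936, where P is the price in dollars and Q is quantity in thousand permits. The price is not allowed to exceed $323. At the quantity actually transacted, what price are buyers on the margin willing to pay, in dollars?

Rearranging demand gives Qd = 3204 - 4P. Without the control the market clears where 3204 - 4P = 5P - 936, i.e. P* = 460 and Q* = 1364.
Since 323 < 460, the ceiling is binding.
At P = 323: Qd = 3204 - 4·323 = 1912 and Qs = 5·323 - 936 = 679.
Only 679 units reach the market. On the demand curve, the marginal buyer's willingness to pay at Q = 679 is (3204 - 679)/4 = 631.25.

631.25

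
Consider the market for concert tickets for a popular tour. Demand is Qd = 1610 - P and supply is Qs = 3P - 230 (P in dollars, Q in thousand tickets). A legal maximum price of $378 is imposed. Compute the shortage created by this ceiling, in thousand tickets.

Equilibrium: 1610 - P = 3P - 230, so 1840 = 4P and P* = 460, Q* = 1150.
Because the ceiling (378) lies below the market-clearing price, it is binding.
At P = 378: Qd = 1610 - 378 = 1232 and Qs = 3·378 - 230 = 904.
Shortage = Qd - Qs = 1232 - 904 = 328.

328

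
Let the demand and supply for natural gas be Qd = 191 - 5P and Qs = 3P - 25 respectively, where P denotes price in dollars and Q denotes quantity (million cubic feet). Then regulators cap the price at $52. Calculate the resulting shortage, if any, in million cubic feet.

In a free market, 191 - 5P = 3P - 25 gives the equilibrium P* = 27, Q* = 56.
The ceiling of 52 is above the equilibrium price 27, so it is not binding; the market clears at P* = 27, Q* = 56.
Since the control does not bind, there is no shortage.

0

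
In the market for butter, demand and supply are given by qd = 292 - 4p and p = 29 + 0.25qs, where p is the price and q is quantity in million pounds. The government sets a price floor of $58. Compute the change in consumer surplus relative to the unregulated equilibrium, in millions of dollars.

Rearranging supply gives qs = 4p - 116. Without the control the market clears where 292 - 4p = 4p - 116, i.e. p* = 51 and q* = 88.
Because the floor (58) lies above the market-clearing price, it is binding.
At p = 58: qd = 292 - 4·58 = 60 and qs = 4·58 - 116 = 116.
Consumer surplus without the control is ½ · (73 - 51) · 88 = 968.
With the floor, consumers buy 60 units at 58, so CS = ½ · (73 - 58) · 60 = 450.
Change in consumer surplus = 450 - 968 = -518.

-518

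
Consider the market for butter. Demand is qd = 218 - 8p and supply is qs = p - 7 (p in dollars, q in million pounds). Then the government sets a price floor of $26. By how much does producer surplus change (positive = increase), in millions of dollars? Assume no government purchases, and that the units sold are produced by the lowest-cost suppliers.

-22

In a free market, 218 - 8p = p - 7 gives the equilibrium p* = 25, q* = 18.
Because the floor (26) lies above the market-clearing price, it is binding.
At p = 26: qd = 218 - 8·26 = 10 and qs = 26 - 7 = 19.
Producer surplus without the control is ½ · (25 - 7) · 18 = 162.
With the floor, 10 units are sold at 26. The supply price at q = 10 is 17, so PS = ½ · [(26 - 7) + (26 - 17)] · 10 = 140.
Change in producer surplus = 140 - 162 = -22.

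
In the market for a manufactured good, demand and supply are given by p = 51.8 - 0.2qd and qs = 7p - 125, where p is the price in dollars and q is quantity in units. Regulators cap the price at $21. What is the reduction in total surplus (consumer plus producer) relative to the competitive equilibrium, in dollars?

Rearranging demand gives qd = 259 - 5p. Setting quantity demanded equal to quantity supplied, 259 - 5p = 7p - 125, gives p* = 32 and q* = 99.
Since 21 < 32, the ceiling is binding.
At p = 21: qd = 259 - 5·21 = 154 and qs = 7·21 - 125 = 22.
Quantity traded falls to 22. At q = 22 the demand price is (259 - 22)/5 = 47.4 and the supply price is (125 + 22)/7 = 21.
Deadweight loss = ½ · (47.4 - 21) · (99 - 22) = ½ · 26.4 · 77 = 1016.4.

1016.4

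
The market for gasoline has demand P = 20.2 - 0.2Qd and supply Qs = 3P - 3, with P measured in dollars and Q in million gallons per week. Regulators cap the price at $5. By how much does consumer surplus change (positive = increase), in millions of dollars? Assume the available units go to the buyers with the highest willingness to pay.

38.4

Rearranging demand gives Qd = 101 - 5P. Equilibrium: 101 - 5P = 3P - 3, so 104 = 8P and P* = 13, Q* = 36.
Since 5 < 13, the ceiling is binding.
At P = 5: Qd = 101 - 5·5 = 76 and Qs = 3·5 - 3 = 12.
Consumer surplus without the control is ½ · (20.2 - 13) · 36 = 129.6.
With the ceiling, 12 units are sold at 5 (assume they go to the highest-value buyers). The demand price at Q = 12 is 17.8, so CS = ½ · [(20.2 - 5) + (17.8 - 5)] · 12 = 168.
Change in consumer surplus = 168 - 129.6 = 38.4.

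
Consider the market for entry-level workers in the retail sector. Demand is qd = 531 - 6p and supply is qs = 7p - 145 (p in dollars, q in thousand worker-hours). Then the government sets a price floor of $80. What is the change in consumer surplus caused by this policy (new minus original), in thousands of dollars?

Without the control the market clears where 531 - 6p = 7p - 145, i.e. p* = 52 and q* = 219.
Since 80 > 52, the floor is binding.
At p = 80: qd = 531 - 6·80 = 51 and qs = 7·80 - 145 = 415.
Consumer surplus without the control is ½ · (88.5 - 52) · 219 = 3996.75.
With the floor, consumers buy 51 units at 80, so CS = ½ · (88.5 - 80) · 51 = 216.75.
Change in consumer surplus = 216.75 - 3996.75 = -3780.

-3780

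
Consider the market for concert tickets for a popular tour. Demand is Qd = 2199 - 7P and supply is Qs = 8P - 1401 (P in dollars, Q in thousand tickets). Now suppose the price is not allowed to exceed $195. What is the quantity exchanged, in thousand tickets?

159

In a free market, 2199 - 7P = 8P - 1401 gives the equilibrium P* = 240, Q* = 519.
Since 195 < 240, the ceiling is binding.
At P = 195: Qd = 2199 - 7·195 = 834 and Qs = 8·195 - 1401 = 159.
The quantity actually transacted is the short side, supply: 159.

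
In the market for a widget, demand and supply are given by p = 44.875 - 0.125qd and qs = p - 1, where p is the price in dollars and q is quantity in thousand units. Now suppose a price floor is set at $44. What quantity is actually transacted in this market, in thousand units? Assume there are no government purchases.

7

Rearranging demand gives qd = 359 - 8p. Setting quantity demanded equal to quantity supplied, 359 - 8p = p - 1, gives p* = 40 and q* = 39.
Since 44 > 40, the floor is binding.
At p = 44: qd = 359 - 8·44 = 7 and qs = 44 - 1 = 43.
The quantity actually transacted is the short side, demand: 7.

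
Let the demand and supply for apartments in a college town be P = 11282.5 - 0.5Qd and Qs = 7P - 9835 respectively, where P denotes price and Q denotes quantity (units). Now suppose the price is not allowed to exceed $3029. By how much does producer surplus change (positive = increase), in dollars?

Rearranging demand gives Qd = 22565 - 2P. In a free market, 22565 - 2P = 7P - 9835 gives the equilibrium P* = 3600, Q* = 15365.
Since 3029 < 3600, the ceiling is binding.
At P = 3029: Qd = 22565 - 2·3029 = 16507 and Qs = 7·3029 - 9835 = 11368.
Producer surplus without the control is ½ · (3600 - 1405) · 15365 = 16863087.5.
With the ceiling, producers sell 11368 units at 3029, so PS = ½ · (3029 - 1405) · 11368 = 9230816.
Change in producer surplus = 9230816 - 16863087.5 = -7632271.5.

-7632271.5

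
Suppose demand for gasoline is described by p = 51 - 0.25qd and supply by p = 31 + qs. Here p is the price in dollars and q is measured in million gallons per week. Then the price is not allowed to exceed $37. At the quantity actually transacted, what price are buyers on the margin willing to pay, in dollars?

49.5

Rearranging demand gives qd = 204 - 4p; rearranging supply gives qs = p - 31. In a free market, 204 - 4p = p - 31 gives the equilibrium p* = 47, q* = 16.
The ceiling of 37 is below the equilibrium price 47, so it binds.
At p = 37: qd = 204 - 4·37 = 56 and qs = 37 - 31 = 6.
Only 6 units reach the market. On the demand curve, the marginal buyer's willingness to pay at q = 6 is (204 - 6)/4 = 49.5.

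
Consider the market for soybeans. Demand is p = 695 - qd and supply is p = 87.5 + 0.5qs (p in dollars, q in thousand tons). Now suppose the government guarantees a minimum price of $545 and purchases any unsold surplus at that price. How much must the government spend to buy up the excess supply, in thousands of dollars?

Rearranging demand gives qd = 695 - p; rearranging supply gives qs = 2p - 175. Equilibrium: 695 - p = 2p - 175, so 870 = 3p and p* = 290, q* = 405.
Since 545 > 290, the floor is binding.
At p = 545: qd = 695 - 545 = 150 and qs = 2·545 - 175 = 915.
Surplus = qs - qd = 765.
Government expenditure = surplus × support price = 765 × 545 = 416925.

416925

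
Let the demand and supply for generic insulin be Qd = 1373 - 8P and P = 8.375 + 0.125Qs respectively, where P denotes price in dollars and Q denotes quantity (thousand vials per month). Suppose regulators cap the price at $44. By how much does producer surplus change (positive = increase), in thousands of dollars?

-21574

Rearranging supply gives Qs = 8P - 67. Equilibrium: 1373 - 8P = 8P - 67, so 1440 = 16P and P* = 90, Q* = 653.
Since 44 < 90, the ceiling is binding.
At P = 44: Qd = 1373 - 8·44 = 1021 and Qs = 8·44 - 67 = 285.
Producer surplus without the control is ½ · (90 - 8.375) · 653 = 26650.5625.
With the ceiling, producers sell 285 units at 44, so PS = ½ · (44 - 8.375) · 285 = 5076.5625.
Change in producer surplus = 5076.5625 - 26650.5625 = -21574.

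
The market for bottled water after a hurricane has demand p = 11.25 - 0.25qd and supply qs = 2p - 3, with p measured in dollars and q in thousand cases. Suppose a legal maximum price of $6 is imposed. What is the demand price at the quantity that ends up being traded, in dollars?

9

Rearranging demand gives qd = 45 - 4p. Setting quantity demanded equal to quantity supplied, 45 - 4p = 2p - 3, gives p* = 8 and q* = 13.
Because the ceiling (6) lies below the market-clearing price, it is binding.
At p = 6: qd = 45 - 4·6 = 21 and qs = 2·6 - 3 = 9.
Only 9 units reach the market. On the demand curve, the marginal buyer's willingness to pay at q = 9 is (45 - 9)/4 = 9.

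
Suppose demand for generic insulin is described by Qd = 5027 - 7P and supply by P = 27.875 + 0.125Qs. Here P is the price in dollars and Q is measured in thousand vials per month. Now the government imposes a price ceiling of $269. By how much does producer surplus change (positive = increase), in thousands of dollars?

Rearranging supply gives Qs = 8P - 223. Equilibrium: 5027 - 7P = 8P - 223, so 5250 = 15P and P* = 350, Q* = 2577.
Because the ceiling (269) lies below the market-clearing price, it is binding.
At P = 269: Qd = 5027 - 7·269 = 3144 and Qs = 8·269 - 223 = 1929.
Producer surplus without the control is ½ · (350 - 27.875) · 2577 = 415058.0625.
With the ceiling, producers sell 1929 units at 269, so PS = ½ · (269 - 27.875) · 1929 = 232565.0625.
Change in producer surplus = 232565.0625 - 415058.0625 = -182493.

-182493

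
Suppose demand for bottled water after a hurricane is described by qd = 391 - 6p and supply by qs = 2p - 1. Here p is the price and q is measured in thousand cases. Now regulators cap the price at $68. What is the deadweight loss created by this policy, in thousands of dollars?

0

Without the control the market clears where 391 - 6p = 2p - 1, i.e. p* = 49 and q* = 97.
The ceiling of 68 is above the equilibrium price 49, so it is not binding; the market clears at p* = 49, q* = 97.
Since the control does not bind, no trades are prevented and deadweight loss is zero.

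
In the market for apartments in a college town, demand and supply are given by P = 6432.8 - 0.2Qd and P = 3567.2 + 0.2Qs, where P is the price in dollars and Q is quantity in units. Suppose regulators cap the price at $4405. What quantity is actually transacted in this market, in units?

4189

Rearranging demand gives Qd = 32164 - 5P; rearranging supply gives Qs = 5P - 17836. Without the control the market clears where 32164 - 5P = 5P - 17836, i.e. P* = 5000 and Q* = 7164.
Because the ceiling (4405) lies below the market-clearing price, it is binding.
At P = 4405: Qd = 32164 - 5·4405 = 10139 and Qs = 5·4405 - 17836 = 4189.
The quantity actually transacted is the short side, supply: 4189.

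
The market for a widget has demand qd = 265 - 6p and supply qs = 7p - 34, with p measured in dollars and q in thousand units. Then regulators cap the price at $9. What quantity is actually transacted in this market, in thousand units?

Setting quantity demanded equal to quantity supplied, 265 - 6p = 7p - 34, gives p* = 23 and q* = 127.
The ceiling of 9 is below the equilibrium price 23, so it binds.
At p = 9: qd = 265 - 6·9 = 211 and qs = 7·9 - 34 = 29.
The quantity actually transacted is the short side, supply: 29.

29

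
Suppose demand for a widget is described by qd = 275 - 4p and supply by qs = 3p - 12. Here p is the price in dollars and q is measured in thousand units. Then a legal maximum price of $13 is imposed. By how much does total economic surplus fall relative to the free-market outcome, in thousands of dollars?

Setting quantity demanded equal to quantity supplied, 275 - 4p = 3p - 12, gives p* = 41 and q* = 111.
The ceiling of 13 is below the equilibrium price 41, so it binds.
At p = 13: qd = 275 - 4·13 = 223 and qs = 3·13 - 12 = 27.
Quantity traded falls to 27. At q = 27 the demand price is (275 - 27)/4 = 62 and the supply price is (12 + 27)/3 = 13.
Deadweight loss = ½ · (62 - 13) · (111 - 27) = ½ · 49 · 84 = 2058.

2058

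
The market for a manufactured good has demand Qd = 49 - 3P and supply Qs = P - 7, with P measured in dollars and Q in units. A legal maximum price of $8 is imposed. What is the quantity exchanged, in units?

Equilibrium: 49 - 3P = P - 7, so 56 = 4P and P* = 14, Q* = 7.
Because the ceiling (8) lies below the market-clearing price, it is binding.
At P = 8: Qd = 49 - 3·8 = 25 and Qs = 8 - 7 = 1.
The quantity actually transacted is the short side, supply: 1.

1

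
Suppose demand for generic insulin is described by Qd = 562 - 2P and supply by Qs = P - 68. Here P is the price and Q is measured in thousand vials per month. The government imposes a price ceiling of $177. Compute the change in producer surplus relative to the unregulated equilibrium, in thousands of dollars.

In a free market, 562 - 2P = P - 68 gives the equilibrium P* = 210, Q* = 142.
Since 177 < 210, the ceiling is binding.
At P = 177: Qd = 562 - 2·177 = 208 and Qs = 177 - 68 = 109.
Producer surplus without the control is ½ · (210 - 68) · 142 = 10082.
With the ceiling, producers sell 109 units at 177, so PS = ½ · (177 - 68) · 109 = 5940.5.
Change in producer surplus = 5940.5 - 10082 = -4141.5.

-4141.5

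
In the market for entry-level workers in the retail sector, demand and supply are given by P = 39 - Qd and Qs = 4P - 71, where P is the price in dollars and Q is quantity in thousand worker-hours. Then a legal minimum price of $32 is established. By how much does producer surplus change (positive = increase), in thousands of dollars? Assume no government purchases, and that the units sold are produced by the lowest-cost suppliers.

57.5

Rearranging demand gives Qd = 39 - P. Equilibrium: 39 - P = 4P - 71, so 110 = 5P and P* = 22, Q* = 17.
Because the floor (32) lies above the market-clearing price, it is binding.
At P = 32: Qd = 39 - 32 = 7 and Qs = 4·32 - 71 = 57.
Producer surplus without the control is ½ · (22 - 17.75) · 17 = 36.125.
With the floor, 7 units are sold at 32. The supply price at Q = 7 is 19.5, so PS = ½ · [(32 - 17.75) + (32 - 19.5)] · 7 = 93.625.
Change in producer surplus = 93.625 - 36.125 = 57.5.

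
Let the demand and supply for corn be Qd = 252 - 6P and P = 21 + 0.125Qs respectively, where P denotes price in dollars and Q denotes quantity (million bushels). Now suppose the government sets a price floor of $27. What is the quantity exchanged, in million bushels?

Rearranging supply gives Qs = 8P - 168. Without the control the market clears where 252 - 6P = 8P - 168, i.e. P* = 30 and Q* = 72.
The floor of 27 is below the equilibrium price 30, so it is not binding; the market clears at P* = 30, Q* = 72.

72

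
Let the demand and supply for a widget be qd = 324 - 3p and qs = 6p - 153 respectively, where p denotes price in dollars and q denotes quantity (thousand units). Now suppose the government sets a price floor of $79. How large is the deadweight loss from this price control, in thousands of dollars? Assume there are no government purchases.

Equilibrium: 324 - 3p = 6p - 153, so 477 = 9p and p* = 53, q* = 165.
Since 79 > 53, the floor is binding.
At p = 79: qd = 324 - 3·79 = 87 and qs = 6·79 - 153 = 321.
Quantity traded falls to 87. At q = 87 the demand price is (324 - 87)/3 = 79 and the supply price is (153 + 87)/6 = 40.
Deadweight loss = ½ · (79 - 40) · (165 - 87) = ½ · 39 · 78 = 1521.

1521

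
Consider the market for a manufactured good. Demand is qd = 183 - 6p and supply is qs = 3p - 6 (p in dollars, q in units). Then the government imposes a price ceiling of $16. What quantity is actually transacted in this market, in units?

42

In a free market, 183 - 6p = 3p - 6 gives the equilibrium p* = 21, q* = 57.
Since 16 < 21, the ceiling is binding.
At p = 16: qd = 183 - 6·16 = 87 and qs = 3·16 - 6 = 42.
The quantity actually transacted is the short side, supply: 42.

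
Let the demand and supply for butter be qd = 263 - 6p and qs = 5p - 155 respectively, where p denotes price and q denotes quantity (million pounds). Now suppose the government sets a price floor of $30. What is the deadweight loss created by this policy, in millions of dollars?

Without the control the market clears where 263 - 6p = 5p - 155, i.e. p* = 38 and q* = 35.
The floor of 30 is below the equilibrium price 38, so it is not binding; the market clears at p* = 38, q* = 35.
Since the control does not bind, no trades are prevented and deadweight loss is zero.

0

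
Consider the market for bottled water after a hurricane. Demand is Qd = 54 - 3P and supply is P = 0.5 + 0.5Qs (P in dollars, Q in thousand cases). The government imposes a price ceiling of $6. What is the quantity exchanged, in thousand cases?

Rearranging supply gives Qs = 2P - 1. Setting quantity demanded equal to quantity supplied, 54 - 3P = 2P - 1, gives P* = 11 and Q* = 21.
Since 6 < 11, the ceiling is binding.
At P = 6: Qd = 54 - 3·6 = 36 and Qs = 2·6 - 1 = 11.
The quantity actually transacted is the short side, supply: 11.

11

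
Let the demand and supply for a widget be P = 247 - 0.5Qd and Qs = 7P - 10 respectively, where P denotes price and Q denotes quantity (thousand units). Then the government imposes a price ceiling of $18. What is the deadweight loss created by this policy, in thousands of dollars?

22743

Rearranging demand gives Qd = 494 - 2P. Setting quantity demanded equal to quantity supplied, 494 - 2P = 7P - 10, gives P* = 56 and Q* = 382.
Because the ceiling (18) lies below the market-clearing price, it is binding.
At P = 18: Qd = 494 - 2·18 = 458 and Qs = 7·18 - 10 = 116.
Quantity traded falls to 116. At Q = 116 the demand price is (494 - 116)/2 = 189 and the supply price is (10 + 116)/7 = 18.
Deadweight loss = ½ · (189 - 18) · (382 - 116) = ½ · 171 · 266 = 22743.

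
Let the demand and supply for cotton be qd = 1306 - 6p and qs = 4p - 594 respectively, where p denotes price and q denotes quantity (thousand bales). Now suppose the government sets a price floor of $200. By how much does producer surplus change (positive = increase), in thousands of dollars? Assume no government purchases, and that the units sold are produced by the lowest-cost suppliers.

Equilibrium: 1306 - 6p = 4p - 594, so 1900 = 10p and p* = 190, q* = 166.
Since 200 > 190, the floor is binding.
At p = 200: qd = 1306 - 6·200 = 106 and qs = 4·200 - 594 = 206.
Producer surplus without the control is ½ · (190 - 148.5) · 166 = 3444.5.
With the floor, 106 units are sold at 200. The supply price at q = 106 is 175, so PS = ½ · [(200 - 148.5) + (200 - 175)] · 106 = 4054.5.
Change in producer surplus = 4054.5 - 3444.5 = 610.

610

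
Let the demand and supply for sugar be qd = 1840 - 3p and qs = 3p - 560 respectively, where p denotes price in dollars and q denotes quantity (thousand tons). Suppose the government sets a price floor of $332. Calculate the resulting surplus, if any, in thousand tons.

In a free market, 1840 - 3p = 3p - 560 gives the equilibrium p* = 400, q* = 640.
The floor of 332 is below the equilibrium price 400, so it is not binding; the market clears at p* = 400, q* = 640.
Since the control does not bind, there is no surplus.

0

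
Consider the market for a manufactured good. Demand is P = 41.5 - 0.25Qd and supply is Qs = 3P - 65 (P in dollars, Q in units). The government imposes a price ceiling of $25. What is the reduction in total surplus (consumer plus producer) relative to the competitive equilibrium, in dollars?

Rearranging demand gives Qd = 166 - 4P. Equilibrium: 166 - 4P = 3P - 65, so 231 = 7P and P* = 33, Q* = 34.
Because the ceiling (25) lies below the market-clearing price, it is binding.
At P = 25: Qd = 166 - 4·25 = 66 and Qs = 3·25 - 65 = 10.
Quantity traded falls to 10. At Q = 10 the demand price is (166 - 10)/4 = 39 and the supply price is (65 + 10)/3 = 25.
Deadweight loss = ½ · (39 - 25) · (34 - 10) = ½ · 14 · 24 = 168.

168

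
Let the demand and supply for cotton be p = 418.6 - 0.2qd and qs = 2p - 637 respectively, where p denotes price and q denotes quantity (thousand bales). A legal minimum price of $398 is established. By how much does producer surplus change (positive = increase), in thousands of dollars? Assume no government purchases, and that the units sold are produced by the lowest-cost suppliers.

424

Rearranging demand gives qd = 2093 - 5p. Without the control the market clears where 2093 - 5p = 2p - 637, i.e. p* = 390 and q* = 143.
The floor of 398 is above the equilibrium price 390, so it binds.
At p = 398: qd = 2093 - 5·398 = 103 and qs = 2·398 - 637 = 159.
Producer surplus without the control is ½ · (390 - 318.5) · 143 = 5112.25.
With the floor, 103 units are sold at 398. The supply price at q = 103 is 370, so PS = ½ · [(398 - 318.5) + (398 - 370)] · 103 = 5536.25.
Change in producer surplus = 5536.25 - 5112.25 = 424.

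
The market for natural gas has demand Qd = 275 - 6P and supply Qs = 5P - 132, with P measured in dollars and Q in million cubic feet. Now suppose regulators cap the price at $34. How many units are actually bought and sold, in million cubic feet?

38

Setting quantity demanded equal to quantity supplied, 275 - 6P = 5P - 132, gives P* = 37 and Q* = 53.
The ceiling of 34 is below the equilibrium price 37, so it binds.
At P = 34: Qd = 275 - 6·34 = 71 and Qs = 5·34 - 132 = 38.
The quantity actually transacted is the short side, supply: 38.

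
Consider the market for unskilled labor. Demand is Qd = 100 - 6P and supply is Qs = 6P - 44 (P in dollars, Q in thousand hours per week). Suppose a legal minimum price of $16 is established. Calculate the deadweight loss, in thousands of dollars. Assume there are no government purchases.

96

Equilibrium: 100 - 6P = 6P - 44, so 144 = 12P and P* = 12, Q* = 28.
The floor of 16 is above the equilibrium price 12, so it binds.
At P = 16: Qd = 100 - 6·16 = 4 and Qs = 6·16 - 44 = 52.
Quantity traded falls to 4. At Q = 4 the demand price is (100 - 4)/6 = 16 and the supply price is (44 + 4)/6 = 8.
Deadweight loss = ½ · (16 - 8) · (28 - 4) = ½ · 8 · 24 = 96.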